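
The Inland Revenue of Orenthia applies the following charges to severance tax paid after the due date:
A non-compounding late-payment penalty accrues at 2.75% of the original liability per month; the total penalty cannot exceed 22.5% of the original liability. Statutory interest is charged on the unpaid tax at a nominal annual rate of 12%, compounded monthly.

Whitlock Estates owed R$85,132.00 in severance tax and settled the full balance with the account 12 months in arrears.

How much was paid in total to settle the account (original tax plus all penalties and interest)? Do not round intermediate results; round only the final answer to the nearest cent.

R$115,083.57

Penalty (uncapped): 12 × 2.75% × R$85,132.00 = R$28,093.56; cap = 22.5% × R$85,132.00 = R$19,154.70 → penalty = R$19,154.70
Interest (12%/yr ÷ 12 = 1%/month): R$85,132.00 × ((1 + 0.01)^12 − 1) = R$10,796.8685…
Total = R$85,132.00 + R$19,154.7000 + R$10,796.8685… = R$115,083.57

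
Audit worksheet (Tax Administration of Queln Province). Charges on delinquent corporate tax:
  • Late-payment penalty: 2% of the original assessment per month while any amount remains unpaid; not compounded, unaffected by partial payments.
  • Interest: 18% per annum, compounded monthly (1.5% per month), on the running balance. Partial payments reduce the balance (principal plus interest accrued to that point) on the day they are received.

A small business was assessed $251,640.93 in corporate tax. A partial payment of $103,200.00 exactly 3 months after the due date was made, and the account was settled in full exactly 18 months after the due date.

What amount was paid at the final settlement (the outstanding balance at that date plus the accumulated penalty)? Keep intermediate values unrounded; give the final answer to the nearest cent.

$290,547.20

Balance at month 3: $251,640.9300 × (1 + 0.015)^3 = $263,135.4788…
After $103,200.00 payment: $263,135.4788… − $103,200.00 = $159,935.4788…
Balance at month 18: $159,935.4788… × (1 + 0.015)^15 = $199,956.4641…
Penalty: 18 × 2% × $251,640.93 = $90,590.73…
Final settlement = outstanding balance + penalty = $199,956.4641… + $90,590.73… = $290,547.20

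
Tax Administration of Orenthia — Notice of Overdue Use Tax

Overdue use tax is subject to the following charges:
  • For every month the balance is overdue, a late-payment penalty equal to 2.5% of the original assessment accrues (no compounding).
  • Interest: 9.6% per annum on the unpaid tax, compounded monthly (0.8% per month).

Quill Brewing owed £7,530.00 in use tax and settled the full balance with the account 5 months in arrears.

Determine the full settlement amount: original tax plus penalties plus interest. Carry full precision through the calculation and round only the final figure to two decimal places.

Late-payment penalty = 2.5% × £7,530.00 × 5 mo = £941.25
Interest: £7,530.00 × ((1 + 0.008)^5 − 1) = £7,530.00 × 0.0406451… = £306.0579…
Total = £7,530.00 + £941.2500 + £306.0579… = £8,777.31

£8,777.31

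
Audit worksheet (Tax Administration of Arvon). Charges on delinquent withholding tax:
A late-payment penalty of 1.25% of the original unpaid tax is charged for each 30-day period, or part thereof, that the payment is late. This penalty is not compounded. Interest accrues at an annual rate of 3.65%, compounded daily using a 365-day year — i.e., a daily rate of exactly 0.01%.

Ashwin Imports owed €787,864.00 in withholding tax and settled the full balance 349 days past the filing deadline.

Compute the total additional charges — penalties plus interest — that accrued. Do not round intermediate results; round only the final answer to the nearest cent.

Penalty periods: ⌈349/30⌉ = 12; penalty = 12 × 1.25% × €787,864.00 = €118,179.60
Interest: €787,864.00 × ((1 + 0.0001)^349 − 1) = €787,864.00 × 0.03551435… = €27,980.4740…
Penalties + interest = €118,179.6000 + €27,980.4740… = €146,160.07

€146,160.07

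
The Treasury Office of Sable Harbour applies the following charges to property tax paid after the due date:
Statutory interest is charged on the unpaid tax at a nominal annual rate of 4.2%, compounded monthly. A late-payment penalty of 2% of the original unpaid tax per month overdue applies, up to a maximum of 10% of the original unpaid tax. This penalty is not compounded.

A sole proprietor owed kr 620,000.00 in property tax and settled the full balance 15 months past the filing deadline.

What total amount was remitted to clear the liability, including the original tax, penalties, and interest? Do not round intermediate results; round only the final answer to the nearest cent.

kr 715,359.70

Penalty (uncapped): 15 × 2% × kr 620,000.00 = kr 186,000.00; cap = 10% × kr 620,000.00 = kr 62,000.00 → penalty = kr 62,000.00
Interest (4.2%/yr ÷ 12 = 0.35%/month): kr 620,000.00 × ((1 + 0.0035)^15 − 1) = kr 33,359.6980…
Total = kr 620,000.00 + kr 62,000.0000 + kr 33,359.6980… = kr 715,359.70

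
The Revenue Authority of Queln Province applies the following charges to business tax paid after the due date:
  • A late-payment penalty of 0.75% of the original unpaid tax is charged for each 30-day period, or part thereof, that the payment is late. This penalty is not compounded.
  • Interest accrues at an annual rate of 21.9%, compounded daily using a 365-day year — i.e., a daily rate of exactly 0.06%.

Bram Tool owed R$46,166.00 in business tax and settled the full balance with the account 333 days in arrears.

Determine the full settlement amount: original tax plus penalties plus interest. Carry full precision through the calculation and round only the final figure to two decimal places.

Penalty periods: ⌈333/30⌉ = 12; penalty = 12 × 0.75% × R$46,166.00 = R$4,154.94
Interest: R$46,166.00 × ((1 + 0.0006)^333 − 1) = R$46,166.00 × 0.22108534… = R$10,206.6257…
Total = R$46,166.00 + R$4,154.9400 + R$10,206.6257… = R$60,527.57

R$60,527.57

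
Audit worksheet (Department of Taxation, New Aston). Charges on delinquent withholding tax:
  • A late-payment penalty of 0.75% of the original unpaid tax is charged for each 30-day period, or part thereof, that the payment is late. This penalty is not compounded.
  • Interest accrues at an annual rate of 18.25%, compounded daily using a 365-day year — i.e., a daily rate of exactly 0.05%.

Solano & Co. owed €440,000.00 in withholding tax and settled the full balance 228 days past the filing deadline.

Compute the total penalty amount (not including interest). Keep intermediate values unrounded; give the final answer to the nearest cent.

€26,400.00

Penalty periods: ⌈228/30⌉ = 8; penalty = 8 × 0.75% × €440,000.00 = €26,400.00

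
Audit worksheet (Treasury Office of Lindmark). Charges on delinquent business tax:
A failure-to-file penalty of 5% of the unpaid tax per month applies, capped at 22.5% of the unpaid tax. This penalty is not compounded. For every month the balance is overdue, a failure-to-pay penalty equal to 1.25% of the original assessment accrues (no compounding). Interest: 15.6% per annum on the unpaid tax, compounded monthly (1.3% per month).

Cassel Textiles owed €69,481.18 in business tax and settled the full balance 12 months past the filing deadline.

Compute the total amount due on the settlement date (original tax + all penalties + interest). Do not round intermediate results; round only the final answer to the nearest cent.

€107,185.27

Failure-to-file: 12 × 5% × €69,481.18 = €41,688.71…, capped at 22.5% × €69,481.18 = €15,633.27…
Failure-to-pay penalty = 1.25% × €69,481.18 × 12 mo = €10,422.18…
Interest: €69,481.18 × ((1 + 0.013)^12 − 1) = €69,481.18 × 0.1676518… = €11,648.6432…
Total = €69,481.18 + €26,055.4425 + €11,648.6432… = €107,185.27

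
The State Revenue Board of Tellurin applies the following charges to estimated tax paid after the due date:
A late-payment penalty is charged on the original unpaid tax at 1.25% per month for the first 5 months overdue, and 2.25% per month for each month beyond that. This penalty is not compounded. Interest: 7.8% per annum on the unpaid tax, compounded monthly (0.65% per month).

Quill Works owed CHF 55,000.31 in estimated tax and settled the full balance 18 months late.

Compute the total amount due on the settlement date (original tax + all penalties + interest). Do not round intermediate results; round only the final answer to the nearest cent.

Penalty, months 1–5: 5 × 1.25% × CHF 55,000.31 = CHF 3,437.52…
Penalty, months 6–18: 13 × 2.25% × CHF 55,000.31 = CHF 16,087.59…
Interest: CHF 55,000.31 × ((1 + 0.0065)^18 − 1) = CHF 55,000.31 × 0.1236939… = CHF 6,803.2032…
Total = CHF 55,000.31 + CHF 19,525.1101… + CHF 6,803.2032… = CHF 81,328.62

CHF 81,328.62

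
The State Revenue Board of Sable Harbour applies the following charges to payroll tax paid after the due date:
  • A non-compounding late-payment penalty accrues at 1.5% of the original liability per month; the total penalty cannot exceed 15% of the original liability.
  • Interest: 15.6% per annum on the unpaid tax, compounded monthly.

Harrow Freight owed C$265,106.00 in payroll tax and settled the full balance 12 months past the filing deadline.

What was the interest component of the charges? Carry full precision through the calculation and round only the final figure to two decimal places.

C$44,445.49

Interest (15.6%/yr ÷ 12 = 1.3%/month): C$265,106.00 × ((1 + 0.013)^12 − 1) = C$44,445.4918…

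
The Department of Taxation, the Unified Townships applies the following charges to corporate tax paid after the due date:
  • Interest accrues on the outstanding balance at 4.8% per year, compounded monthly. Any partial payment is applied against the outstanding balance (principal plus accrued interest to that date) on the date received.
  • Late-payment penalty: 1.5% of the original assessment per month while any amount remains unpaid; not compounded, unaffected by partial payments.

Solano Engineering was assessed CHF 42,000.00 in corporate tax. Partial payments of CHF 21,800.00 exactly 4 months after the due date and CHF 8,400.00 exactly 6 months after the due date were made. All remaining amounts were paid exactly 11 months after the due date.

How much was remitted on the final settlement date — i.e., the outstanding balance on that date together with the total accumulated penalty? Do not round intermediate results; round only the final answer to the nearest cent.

Monthly rate = 4.8% ÷ 12 = 0.4%
Balance at month 4: CHF 42,000.0000 × (1 + 0.004)^4 = CHF 42,676.0428…
After CHF 21,800.00 payment: CHF 42,676.0428… − CHF 21,800.00 = CHF 20,876.0428…
Balance at month 6: CHF 20,876.0428… × (1 + 0.004)^2 = CHF 21,043.3851…
After CHF 8,400.00 payment: CHF 21,043.3851… − CHF 8,400.00 = CHF 12,643.3851…
Balance at month 11: CHF 12,643.3851… × (1 + 0.004)^5 = CHF 12,898.2839…
Penalty: 11 × 1.5% × CHF 42,000.00 = CHF 6,930.00
Final settlement = outstanding balance + penalty = CHF 12,898.2839… + CHF 6,930.00 = CHF 19,828.28

CHF 19,828.28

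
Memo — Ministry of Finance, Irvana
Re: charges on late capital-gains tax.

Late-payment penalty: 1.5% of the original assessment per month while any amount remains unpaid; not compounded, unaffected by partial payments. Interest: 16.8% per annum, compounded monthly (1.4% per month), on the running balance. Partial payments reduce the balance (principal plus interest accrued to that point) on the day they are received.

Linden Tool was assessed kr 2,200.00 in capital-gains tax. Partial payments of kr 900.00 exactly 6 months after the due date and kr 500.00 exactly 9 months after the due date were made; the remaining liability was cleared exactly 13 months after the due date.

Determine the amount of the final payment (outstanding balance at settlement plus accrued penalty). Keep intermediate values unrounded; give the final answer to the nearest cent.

Balance at month 6: kr 2,200.0000 × (1 + 0.014)^6 = kr 2,391.3900…
After kr 900.00 payment: kr 2,391.3900… − kr 900.00 = kr 1,491.3900…
Balance at month 9: kr 1,491.3900… × (1 + 0.014)^3 = kr 1,554.9094…
After kr 500.00 payment: kr 1,554.9094… − kr 500.00 = kr 1,054.9094…
Balance at month 13: kr 1,054.9094… × (1 + 0.014)^4 = kr 1,115.2365…
Penalty: 13 × 1.5% × kr 2,200.00 = kr 429.00
Final settlement = outstanding balance + penalty = kr 1,115.2365… + kr 429.00 = kr 1,544.24

kr 1,544.24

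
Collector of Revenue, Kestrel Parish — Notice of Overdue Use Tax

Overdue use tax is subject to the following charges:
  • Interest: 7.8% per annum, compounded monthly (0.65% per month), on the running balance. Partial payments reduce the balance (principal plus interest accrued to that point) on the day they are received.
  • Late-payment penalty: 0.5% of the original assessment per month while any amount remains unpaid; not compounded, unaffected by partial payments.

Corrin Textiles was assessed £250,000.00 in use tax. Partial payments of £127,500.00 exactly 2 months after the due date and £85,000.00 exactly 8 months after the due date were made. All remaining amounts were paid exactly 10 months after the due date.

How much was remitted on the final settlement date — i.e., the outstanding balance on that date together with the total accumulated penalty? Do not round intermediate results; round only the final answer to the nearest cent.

Balance at month 2: £250,000.0000 × (1 + 0.0065)^2 = £253,260.5625
After £127,500.00 payment: £253,260.5625 − £127,500.00 = £125,760.5625
Balance at month 8: £125,760.5625 × (1 + 0.0065)^6 = £130,745.6193…
After £85,000.00 payment: £130,745.6193… − £85,000.00 = £45,745.6193…
Balance at month 10: £45,745.6193… × (1 + 0.0065)^2 = £46,342.2451…
Penalty: 10 × 0.5% × £250,000.00 = £12,500.00
Final settlement = outstanding balance + penalty = £46,342.2451… + £12,500.00 = £58,842.25

£58,842.25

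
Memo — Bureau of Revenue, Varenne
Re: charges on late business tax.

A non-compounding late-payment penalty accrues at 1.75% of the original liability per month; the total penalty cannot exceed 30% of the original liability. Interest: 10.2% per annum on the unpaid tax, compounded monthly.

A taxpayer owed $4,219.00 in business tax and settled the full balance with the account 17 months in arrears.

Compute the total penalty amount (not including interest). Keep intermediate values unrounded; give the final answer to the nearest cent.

Penalty: 17 × 1.75% × $4,219.00 = $1,255.15… (below the 30% cap of $1,265.70)

$1,255.15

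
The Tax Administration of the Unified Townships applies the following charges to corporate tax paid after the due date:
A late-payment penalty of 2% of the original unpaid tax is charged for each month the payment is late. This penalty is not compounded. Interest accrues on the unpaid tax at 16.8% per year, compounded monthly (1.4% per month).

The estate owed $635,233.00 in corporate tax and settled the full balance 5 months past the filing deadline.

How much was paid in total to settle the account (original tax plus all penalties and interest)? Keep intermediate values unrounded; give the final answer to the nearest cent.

Late-payment penalty: 5 × 2% × $635,233.00 = $63,523.30
Interest: $635,233.00 × ((1 + 0.014)^5 − 1) = $635,233.00 × 0.0719876… = $45,728.9198…
Total = $635,233.00 + $63,523.3000 + $45,728.9198… = $744,485.22

$744,485.22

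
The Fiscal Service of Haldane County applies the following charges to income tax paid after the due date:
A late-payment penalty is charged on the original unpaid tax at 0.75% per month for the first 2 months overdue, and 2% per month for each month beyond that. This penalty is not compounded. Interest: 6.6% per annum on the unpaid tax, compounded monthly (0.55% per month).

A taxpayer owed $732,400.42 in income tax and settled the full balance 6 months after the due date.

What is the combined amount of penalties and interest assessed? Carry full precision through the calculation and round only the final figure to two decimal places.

$94,082.03

Penalty, months 1–2: 2 × 0.75% × $732,400.42 = $10,986.01…
Penalty, months 3–6: 4 × 2% × $732,400.42 = $58,592.03…
Interest: $732,400.42 × ((1 + 0.0055)^6 − 1) = $732,400.42 × 0.0334571… = $24,503.9877…
Penalties + interest = $69,578.0399 + $24,503.9877… = $94,082.03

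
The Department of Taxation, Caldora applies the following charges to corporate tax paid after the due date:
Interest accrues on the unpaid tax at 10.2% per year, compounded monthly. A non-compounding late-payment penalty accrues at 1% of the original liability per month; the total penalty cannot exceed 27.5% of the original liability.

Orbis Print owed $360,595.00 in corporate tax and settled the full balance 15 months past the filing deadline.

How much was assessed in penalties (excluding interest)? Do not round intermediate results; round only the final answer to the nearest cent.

Penalty: 15 × 1% × $360,595.00 = $54,089.25 (below the 27.5% cap of $99,163.63…)

$54,089.25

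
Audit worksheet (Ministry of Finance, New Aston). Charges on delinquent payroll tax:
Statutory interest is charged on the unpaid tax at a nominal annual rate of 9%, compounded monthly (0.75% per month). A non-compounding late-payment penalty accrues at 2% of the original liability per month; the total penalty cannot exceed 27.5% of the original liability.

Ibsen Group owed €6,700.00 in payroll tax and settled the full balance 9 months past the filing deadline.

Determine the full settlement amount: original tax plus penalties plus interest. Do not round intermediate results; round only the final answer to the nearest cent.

Penalty: 9 × 2% × €6,700.00 = €1,206.00 (below the 27.5% cap of €1,842.50)
Interest: €6,700.00 × ((1 + 0.0075)^9 − 1) = €6,700.00 × 0.0695608… = €466.0576…
Total = €6,700.00 + €1,206.0000 + €466.0576… = €8,372.06

€8,372.06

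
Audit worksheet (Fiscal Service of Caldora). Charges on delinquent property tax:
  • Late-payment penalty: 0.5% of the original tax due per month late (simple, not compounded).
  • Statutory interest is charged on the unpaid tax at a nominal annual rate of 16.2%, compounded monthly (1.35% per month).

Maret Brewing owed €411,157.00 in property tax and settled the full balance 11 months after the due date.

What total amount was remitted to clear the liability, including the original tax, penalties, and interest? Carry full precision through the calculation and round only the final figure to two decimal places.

Late-payment penalty: 11 × 0.5% × €411,157.00 = €22,613.64…
Interest: €411,157.00 × ((1 + 0.0135)^11 − 1) = €411,157.00 × 0.1589409… = €65,349.6566…
Total = €411,157.00 + €22,613.6350 + €65,349.6566… = €499,120.29

€499,120.29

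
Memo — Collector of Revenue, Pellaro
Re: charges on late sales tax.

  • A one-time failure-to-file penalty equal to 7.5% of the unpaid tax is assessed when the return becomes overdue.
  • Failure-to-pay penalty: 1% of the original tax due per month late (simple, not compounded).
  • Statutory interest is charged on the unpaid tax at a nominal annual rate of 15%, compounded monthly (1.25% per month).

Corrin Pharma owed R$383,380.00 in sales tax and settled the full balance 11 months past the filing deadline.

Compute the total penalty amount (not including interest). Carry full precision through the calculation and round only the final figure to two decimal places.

R$70,925.30

Failure-to-file penalty: 7.5% × R$383,380.00 = R$28,753.50
Failure-to-pay penalty = 1% × R$383,380.00 × 11 mo = R$42,171.80
Total penalty = R$28,753.50 + R$42,171.80 = R$70,925.30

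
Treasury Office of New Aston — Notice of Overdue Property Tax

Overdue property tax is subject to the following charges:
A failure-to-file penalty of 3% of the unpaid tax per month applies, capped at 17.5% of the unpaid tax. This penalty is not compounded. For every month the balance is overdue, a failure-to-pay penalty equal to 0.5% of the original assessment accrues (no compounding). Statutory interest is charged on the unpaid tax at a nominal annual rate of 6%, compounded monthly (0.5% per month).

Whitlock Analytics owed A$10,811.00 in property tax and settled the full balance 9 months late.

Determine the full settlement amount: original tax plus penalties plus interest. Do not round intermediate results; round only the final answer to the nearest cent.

Failure-to-file: 9 × 3% × A$10,811.00 = A$2,918.97, capped at 17.5% × A$10,811.00 = A$1,891.93…
Failure-to-pay penalty: 9 × 0.5% × A$10,811.00 = A$486.50…
Interest: A$10,811.00 × ((1 + 0.005)^9 − 1) = A$10,811.00 × 0.0459106… = A$496.3393…
Total = A$10,811.00 + A$2,378.4200 + A$496.3393… = A$13,685.76

A$13,685.76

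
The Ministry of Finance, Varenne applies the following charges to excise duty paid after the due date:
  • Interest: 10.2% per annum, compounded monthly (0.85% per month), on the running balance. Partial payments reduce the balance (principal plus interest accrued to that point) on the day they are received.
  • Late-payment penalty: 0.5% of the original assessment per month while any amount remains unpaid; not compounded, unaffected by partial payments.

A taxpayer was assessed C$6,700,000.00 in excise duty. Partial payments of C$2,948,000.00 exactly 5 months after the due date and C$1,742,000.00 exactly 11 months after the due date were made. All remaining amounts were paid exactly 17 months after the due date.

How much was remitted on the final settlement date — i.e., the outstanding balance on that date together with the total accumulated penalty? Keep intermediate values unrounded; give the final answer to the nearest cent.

Balance at month 5: C$6,700,000.0000 × (1 + 0.0085)^5 = C$6,989,632.0715…
After C$2,948,000.00 payment: C$6,989,632.0715… − C$2,948,000.00 = C$4,041,632.0715…
Balance at month 11: C$4,041,632.0715… × (1 + 0.0085)^6 = C$4,252,185.3848…
After C$1,742,000.00 payment: C$4,252,185.3848… − C$1,742,000.00 = C$2,510,185.3848…
Balance at month 17: C$2,510,185.3848… × (1 + 0.0085)^6 = C$2,640,956.2814…
Penalty: 17 × 0.5% × C$6,700,000.00 = C$569,500.00
Final settlement = outstanding balance + penalty = C$2,640,956.2814… + C$569,500.00 = C$3,210,456.28

C$3,210,456.28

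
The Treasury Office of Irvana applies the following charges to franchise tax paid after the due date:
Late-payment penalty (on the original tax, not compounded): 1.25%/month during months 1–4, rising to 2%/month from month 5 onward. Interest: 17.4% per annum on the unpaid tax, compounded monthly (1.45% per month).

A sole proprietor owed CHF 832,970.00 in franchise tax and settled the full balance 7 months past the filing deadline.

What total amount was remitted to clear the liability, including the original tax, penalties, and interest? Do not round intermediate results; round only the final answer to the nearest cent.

CHF 1,012,911.11

Penalty, months 1–4: 4 × 1.25% × CHF 832,970.00 = CHF 41,648.50
Penalty, months 5–7: 3 × 2% × CHF 832,970.00 = CHF 49,978.20
Interest: CHF 832,970.00 × ((1 + 0.0145)^7 − 1) = CHF 832,970.00 × 0.1060235… = CHF 88,314.4053…
Total = CHF 832,970.00 + CHF 91,626.7000 + CHF 88,314.4053… = CHF 1,012,911.11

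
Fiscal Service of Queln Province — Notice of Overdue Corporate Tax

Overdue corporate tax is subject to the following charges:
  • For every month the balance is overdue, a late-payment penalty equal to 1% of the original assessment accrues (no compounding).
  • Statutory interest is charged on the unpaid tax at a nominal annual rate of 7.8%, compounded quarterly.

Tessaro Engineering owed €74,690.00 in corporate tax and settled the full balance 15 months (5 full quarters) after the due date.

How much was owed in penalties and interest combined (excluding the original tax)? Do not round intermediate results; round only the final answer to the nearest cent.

Late-payment penalty: 15 × 1% × €74,690.00 = €11,203.50
Interest (7.8%/yr ÷ 4 = 1.95%/quarter): €74,690.00 × ((1 + 0.0195)^5 − 1) = €7,571.8761…
Penalties + interest = €11,203.5000 + €7,571.8761… = €18,775.38

€18,775.38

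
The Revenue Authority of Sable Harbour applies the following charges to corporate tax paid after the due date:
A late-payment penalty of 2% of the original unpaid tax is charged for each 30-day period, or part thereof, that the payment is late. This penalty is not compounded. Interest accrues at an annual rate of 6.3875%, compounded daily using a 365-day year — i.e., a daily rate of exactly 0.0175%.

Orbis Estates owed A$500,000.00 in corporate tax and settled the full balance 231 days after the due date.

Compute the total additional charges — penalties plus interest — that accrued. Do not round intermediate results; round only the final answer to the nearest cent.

Penalty periods: ⌈231/30⌉ = 8; penalty = 8 × 2% × A$500,000.00 = A$80,000.00
Interest: A$500,000.00 × ((1 + 0.000175)^231 − 1) = A$500,000.00 × 0.04124953… = A$20,624.7651…
Penalties + interest = A$80,000.0000 + A$20,624.7651… = A$100,624.77

A$100,624.77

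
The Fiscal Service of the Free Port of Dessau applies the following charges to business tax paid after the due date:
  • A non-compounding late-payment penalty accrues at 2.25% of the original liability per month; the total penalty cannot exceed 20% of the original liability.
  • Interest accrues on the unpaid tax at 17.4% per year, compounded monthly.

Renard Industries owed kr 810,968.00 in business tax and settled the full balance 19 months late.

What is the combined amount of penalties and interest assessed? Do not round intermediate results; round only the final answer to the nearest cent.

Penalty (uncapped): 19 × 2.25% × kr 810,968.00 = kr 346,688.82; cap = 20% × kr 810,968.00 = kr 162,193.60 → penalty = kr 162,193.60
Interest (17.4%/yr ÷ 12 = 1.45%/month): kr 810,968.00 × ((1 + 0.0145)^19 − 1) = kr 255,119.1134…
Penalties + interest = kr 162,193.6000 + kr 255,119.1134… = kr 417,312.71

kr 417,312.71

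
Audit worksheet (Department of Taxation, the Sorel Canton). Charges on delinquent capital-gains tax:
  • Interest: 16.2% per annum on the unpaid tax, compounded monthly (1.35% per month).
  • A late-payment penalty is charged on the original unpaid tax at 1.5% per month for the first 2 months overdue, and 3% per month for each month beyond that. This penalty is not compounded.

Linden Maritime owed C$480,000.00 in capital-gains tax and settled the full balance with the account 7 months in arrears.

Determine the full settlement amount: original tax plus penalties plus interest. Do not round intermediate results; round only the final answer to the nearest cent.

Penalty, months 1–2: 2 × 1.5% × C$480,000.00 = C$14,400.00
Penalty, months 3–7: 5 × 3% × C$480,000.00 = C$72,000.00
Interest: C$480,000.00 × ((1 + 0.0135)^7 − 1) = C$480,000.00 × 0.0984145… = C$47,238.9769…
Total = C$480,000.00 + C$86,400.0000 + C$47,238.9769… = C$613,638.98

C$613,638.98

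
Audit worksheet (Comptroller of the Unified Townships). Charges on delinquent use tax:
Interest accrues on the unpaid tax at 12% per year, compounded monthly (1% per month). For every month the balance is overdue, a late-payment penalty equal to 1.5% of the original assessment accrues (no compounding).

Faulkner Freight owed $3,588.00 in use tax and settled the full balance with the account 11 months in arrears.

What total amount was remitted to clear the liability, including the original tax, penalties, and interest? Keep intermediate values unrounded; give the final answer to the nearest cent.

Late-payment penalty = 1.5% × $3,588.00 × 11 mo = $592.02
Interest: $3,588.00 × ((1 + 0.01)^11 − 1) = $3,588.00 × 0.1156683… = $415.0180…
Total = $3,588.00 + $592.0200 + $415.0180… = $4,595.04

$4,595.04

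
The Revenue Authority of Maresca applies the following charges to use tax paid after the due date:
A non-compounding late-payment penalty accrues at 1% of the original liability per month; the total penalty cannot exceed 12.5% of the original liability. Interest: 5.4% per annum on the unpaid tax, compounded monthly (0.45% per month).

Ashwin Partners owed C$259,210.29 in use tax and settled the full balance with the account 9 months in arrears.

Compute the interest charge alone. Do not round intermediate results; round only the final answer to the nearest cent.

Interest: C$259,210.29 × ((1 + 0.0045)^9 − 1) = C$259,210.29 × 0.0412367… = C$10,688.9786…

C$10,688.98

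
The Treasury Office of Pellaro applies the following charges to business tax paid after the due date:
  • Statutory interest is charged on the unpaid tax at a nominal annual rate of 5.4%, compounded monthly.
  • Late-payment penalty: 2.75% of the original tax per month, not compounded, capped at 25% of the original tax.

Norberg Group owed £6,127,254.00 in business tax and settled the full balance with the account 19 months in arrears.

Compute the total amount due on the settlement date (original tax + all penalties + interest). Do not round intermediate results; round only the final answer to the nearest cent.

£8,204,715.77

Penalty (uncapped): 19 × 2.75% × £6,127,254.00 = £3,201,490.22…; cap = 25% × £6,127,254.00 = £1,531,813.50 → penalty = £1,531,813.50
Interest (5.4%/yr ÷ 12 = 0.45%/month): £6,127,254.00 × ((1 + 0.0045)^19 − 1) = £545,648.2746…
Total = £6,127,254.00 + £1,531,813.5000 + £545,648.2746… = £8,204,715.77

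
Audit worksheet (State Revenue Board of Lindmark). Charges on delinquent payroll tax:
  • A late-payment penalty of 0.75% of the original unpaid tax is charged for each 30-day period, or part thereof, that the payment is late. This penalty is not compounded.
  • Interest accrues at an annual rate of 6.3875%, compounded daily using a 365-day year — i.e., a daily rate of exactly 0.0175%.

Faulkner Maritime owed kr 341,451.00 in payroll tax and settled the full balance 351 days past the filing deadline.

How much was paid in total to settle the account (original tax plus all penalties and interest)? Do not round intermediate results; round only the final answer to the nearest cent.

Penalty periods: ⌈351/30⌉ = 12; penalty = 12 × 0.75% × kr 341,451.00 = kr 30,730.59
Interest: kr 341,451.00 × ((1 + 0.000175)^351 − 1) = kr 341,451.00 × 0.06334503… = kr 21,629.2231…
Total = kr 341,451.00 + kr 30,730.5900 + kr 21,629.2231… = kr 393,810.81

kr 393,810.81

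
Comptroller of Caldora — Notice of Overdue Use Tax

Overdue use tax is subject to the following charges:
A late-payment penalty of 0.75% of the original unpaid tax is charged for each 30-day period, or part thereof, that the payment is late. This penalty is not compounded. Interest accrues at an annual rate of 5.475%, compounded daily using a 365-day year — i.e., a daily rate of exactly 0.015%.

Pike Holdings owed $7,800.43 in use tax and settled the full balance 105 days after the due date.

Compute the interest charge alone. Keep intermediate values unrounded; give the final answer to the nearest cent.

Interest: $7,800.43 × ((1 + 0.00015)^105 − 1) = $7,800.43 × 0.01587349… = $123.8200…

$123.82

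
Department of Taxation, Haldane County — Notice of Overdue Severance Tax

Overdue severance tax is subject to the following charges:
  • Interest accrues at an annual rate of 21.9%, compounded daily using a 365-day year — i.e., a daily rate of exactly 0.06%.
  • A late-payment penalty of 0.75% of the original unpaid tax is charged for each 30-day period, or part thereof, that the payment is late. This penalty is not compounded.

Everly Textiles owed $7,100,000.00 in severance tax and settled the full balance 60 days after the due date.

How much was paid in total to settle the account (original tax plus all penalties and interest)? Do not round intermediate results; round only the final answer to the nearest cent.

$7,466,677.05

Penalty periods: ⌈60/30⌉ = 2; penalty = 2 × 0.75% × $7,100,000.00 = $106,500.00
Interest: $7,100,000.00 × ((1 + 0.0006)^60 − 1) = $7,100,000.00 × 0.03664466… = $260,177.0515…
Total = $7,100,000.00 + $106,500.0000 + $260,177.0515… = $7,466,677.05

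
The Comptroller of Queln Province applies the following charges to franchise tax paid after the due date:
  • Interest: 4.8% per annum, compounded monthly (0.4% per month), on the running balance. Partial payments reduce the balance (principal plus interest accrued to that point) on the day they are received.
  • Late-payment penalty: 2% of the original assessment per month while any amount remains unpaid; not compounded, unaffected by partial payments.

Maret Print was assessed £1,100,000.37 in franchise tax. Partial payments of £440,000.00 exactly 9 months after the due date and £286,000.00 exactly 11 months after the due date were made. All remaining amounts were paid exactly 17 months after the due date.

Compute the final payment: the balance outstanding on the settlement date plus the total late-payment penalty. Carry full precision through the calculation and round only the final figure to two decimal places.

£804,030.96

Balance at month 9: £1,100,000.3700 × (1 + 0.004)^9 = £1,140,239.9328…
After £440,000.00 payment: £1,140,239.9328… − £440,000.00 = £700,239.9328…
Balance at month 11: £700,239.9328… × (1 + 0.004)^2 = £705,853.0561…
After £286,000.00 payment: £705,853.0561… − £286,000.00 = £419,853.0561…
Balance at month 17: £419,853.0561… × (1 + 0.004)^6 = £430,030.8332…
Penalty: 17 × 2% × £1,100,000.37 = £374,000.13…
Final settlement = outstanding balance + penalty = £430,030.8332… + £374,000.13… = £804,030.96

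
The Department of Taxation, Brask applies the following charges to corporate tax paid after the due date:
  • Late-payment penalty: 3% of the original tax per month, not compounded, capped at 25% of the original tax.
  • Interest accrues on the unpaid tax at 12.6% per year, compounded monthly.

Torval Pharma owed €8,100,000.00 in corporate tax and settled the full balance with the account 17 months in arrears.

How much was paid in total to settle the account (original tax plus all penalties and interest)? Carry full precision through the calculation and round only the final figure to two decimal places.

Penalty (uncapped): 17 × 3% × €8,100,000.00 = €4,131,000.00; cap = 25% × €8,100,000.00 = €2,025,000.00 → penalty = €2,025,000.00
Interest (12.6%/yr ÷ 12 = 1.05%/month): €8,100,000.00 × ((1 + 0.0105)^17 − 1) = €1,573,918.4575…
Total = €8,100,000.00 + €2,025,000.0000 + €1,573,918.4575… = €11,698,918.46

€11,698,918.46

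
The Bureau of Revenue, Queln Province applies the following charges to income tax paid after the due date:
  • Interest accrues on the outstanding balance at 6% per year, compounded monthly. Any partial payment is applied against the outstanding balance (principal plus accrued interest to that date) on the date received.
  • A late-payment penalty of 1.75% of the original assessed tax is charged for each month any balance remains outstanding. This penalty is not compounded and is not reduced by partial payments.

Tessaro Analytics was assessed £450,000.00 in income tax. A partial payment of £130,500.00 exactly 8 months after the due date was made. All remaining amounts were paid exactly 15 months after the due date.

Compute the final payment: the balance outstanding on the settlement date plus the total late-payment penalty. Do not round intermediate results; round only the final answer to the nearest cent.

£467,945.65

Monthly rate = 6% ÷ 12 = 0.5%
Balance at month 8: £450,000.0000 × (1 + 0.005)^8 = £468,318.1698…
After £130,500.00 payment: £468,318.1698… − £130,500.00 = £337,818.1698…
Balance at month 15: £337,818.1698… × (1 + 0.005)^7 = £349,820.6456…
Penalty: 15 × 1.75% × £450,000.00 = £118,125.00
Final settlement = outstanding balance + penalty = £349,820.6456… + £118,125.00 = £467,945.65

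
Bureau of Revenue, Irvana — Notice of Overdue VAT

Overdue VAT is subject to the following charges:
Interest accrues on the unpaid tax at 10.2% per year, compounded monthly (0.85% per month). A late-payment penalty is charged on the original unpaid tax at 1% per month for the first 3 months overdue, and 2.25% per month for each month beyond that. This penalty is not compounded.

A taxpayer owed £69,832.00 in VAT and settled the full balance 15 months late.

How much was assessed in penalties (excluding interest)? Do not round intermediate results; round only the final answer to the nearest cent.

Penalty, months 1–3: 3 × 1% × £69,832.00 = £2,094.96
Penalty, months 4–15: 12 × 2.25% × £69,832.00 = £18,854.64
Total penalty = £2,094.96 + £18,854.64 = £20,949.60

£20,949.60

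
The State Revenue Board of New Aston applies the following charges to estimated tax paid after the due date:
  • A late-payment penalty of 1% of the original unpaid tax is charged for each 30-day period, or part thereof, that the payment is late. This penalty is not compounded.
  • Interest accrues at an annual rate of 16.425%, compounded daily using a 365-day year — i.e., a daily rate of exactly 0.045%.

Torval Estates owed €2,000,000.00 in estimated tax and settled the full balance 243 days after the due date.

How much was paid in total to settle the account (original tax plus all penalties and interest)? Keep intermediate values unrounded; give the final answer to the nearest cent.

Penalty periods: ⌈243/30⌉ = 9; penalty = 9 × 1% × €2,000,000.00 = €180,000.00
Interest: €2,000,000.00 × ((1 + 0.00045)^243 − 1) = €2,000,000.00 × 0.11552529… = €231,050.5745…
Total = €2,000,000.00 + €180,000.0000 + €231,050.5745… = €2,411,050.57

€2,411,050.57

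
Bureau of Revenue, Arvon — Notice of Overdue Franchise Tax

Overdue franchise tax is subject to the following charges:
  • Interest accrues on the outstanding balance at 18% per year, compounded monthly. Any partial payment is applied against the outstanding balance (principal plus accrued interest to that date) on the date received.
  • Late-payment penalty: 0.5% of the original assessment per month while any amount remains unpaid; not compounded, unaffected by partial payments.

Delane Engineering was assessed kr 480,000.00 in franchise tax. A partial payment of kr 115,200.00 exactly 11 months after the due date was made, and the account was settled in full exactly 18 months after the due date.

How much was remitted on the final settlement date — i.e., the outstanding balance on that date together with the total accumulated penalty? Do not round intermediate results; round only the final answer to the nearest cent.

kr 542,869.37

Monthly rate = 18% ÷ 12 = 1.5%
Balance at month 11: kr 480,000.0000 × (1 + 0.015)^11 = kr 565,415.4900…
After kr 115,200.00 payment: kr 565,415.4900… − kr 115,200.00 = kr 450,215.4900…
Balance at month 18: kr 450,215.4900… × (1 + 0.015)^7 = kr 499,669.3712…
Penalty: 18 × 0.5% × kr 480,000.00 = kr 43,200.00
Final settlement = outstanding balance + penalty = kr 499,669.3712… + kr 43,200.00 = kr 542,869.37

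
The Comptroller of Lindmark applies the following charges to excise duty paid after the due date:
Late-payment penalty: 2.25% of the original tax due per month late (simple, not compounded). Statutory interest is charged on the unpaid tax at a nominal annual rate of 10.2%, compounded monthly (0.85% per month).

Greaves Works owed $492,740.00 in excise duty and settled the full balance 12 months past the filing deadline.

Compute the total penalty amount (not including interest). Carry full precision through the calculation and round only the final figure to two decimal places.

$133,039.80

Late-payment penalty = 2.25% × $492,740.00 × 12 mo = $133,039.80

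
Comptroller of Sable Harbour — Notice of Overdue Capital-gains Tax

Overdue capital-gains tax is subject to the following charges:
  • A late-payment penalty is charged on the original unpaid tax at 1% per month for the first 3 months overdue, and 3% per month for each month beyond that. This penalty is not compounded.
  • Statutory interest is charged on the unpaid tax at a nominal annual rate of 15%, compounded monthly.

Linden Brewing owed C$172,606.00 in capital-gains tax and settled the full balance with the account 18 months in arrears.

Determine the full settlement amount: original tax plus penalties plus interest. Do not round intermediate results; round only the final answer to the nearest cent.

Penalty, months 1–3: 3 × 1% × C$172,606.00 = C$5,178.18
Penalty, months 4–18: 15 × 3% × C$172,606.00 = C$77,672.70
Interest (15%/yr ÷ 12 = 1.25%/month): C$172,606.00 × ((1 + 0.0125)^18 − 1) = C$43,251.1617…
Total = C$172,606.00 + C$82,850.8800 + C$43,251.1617… = C$298,708.04

C$298,708.04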